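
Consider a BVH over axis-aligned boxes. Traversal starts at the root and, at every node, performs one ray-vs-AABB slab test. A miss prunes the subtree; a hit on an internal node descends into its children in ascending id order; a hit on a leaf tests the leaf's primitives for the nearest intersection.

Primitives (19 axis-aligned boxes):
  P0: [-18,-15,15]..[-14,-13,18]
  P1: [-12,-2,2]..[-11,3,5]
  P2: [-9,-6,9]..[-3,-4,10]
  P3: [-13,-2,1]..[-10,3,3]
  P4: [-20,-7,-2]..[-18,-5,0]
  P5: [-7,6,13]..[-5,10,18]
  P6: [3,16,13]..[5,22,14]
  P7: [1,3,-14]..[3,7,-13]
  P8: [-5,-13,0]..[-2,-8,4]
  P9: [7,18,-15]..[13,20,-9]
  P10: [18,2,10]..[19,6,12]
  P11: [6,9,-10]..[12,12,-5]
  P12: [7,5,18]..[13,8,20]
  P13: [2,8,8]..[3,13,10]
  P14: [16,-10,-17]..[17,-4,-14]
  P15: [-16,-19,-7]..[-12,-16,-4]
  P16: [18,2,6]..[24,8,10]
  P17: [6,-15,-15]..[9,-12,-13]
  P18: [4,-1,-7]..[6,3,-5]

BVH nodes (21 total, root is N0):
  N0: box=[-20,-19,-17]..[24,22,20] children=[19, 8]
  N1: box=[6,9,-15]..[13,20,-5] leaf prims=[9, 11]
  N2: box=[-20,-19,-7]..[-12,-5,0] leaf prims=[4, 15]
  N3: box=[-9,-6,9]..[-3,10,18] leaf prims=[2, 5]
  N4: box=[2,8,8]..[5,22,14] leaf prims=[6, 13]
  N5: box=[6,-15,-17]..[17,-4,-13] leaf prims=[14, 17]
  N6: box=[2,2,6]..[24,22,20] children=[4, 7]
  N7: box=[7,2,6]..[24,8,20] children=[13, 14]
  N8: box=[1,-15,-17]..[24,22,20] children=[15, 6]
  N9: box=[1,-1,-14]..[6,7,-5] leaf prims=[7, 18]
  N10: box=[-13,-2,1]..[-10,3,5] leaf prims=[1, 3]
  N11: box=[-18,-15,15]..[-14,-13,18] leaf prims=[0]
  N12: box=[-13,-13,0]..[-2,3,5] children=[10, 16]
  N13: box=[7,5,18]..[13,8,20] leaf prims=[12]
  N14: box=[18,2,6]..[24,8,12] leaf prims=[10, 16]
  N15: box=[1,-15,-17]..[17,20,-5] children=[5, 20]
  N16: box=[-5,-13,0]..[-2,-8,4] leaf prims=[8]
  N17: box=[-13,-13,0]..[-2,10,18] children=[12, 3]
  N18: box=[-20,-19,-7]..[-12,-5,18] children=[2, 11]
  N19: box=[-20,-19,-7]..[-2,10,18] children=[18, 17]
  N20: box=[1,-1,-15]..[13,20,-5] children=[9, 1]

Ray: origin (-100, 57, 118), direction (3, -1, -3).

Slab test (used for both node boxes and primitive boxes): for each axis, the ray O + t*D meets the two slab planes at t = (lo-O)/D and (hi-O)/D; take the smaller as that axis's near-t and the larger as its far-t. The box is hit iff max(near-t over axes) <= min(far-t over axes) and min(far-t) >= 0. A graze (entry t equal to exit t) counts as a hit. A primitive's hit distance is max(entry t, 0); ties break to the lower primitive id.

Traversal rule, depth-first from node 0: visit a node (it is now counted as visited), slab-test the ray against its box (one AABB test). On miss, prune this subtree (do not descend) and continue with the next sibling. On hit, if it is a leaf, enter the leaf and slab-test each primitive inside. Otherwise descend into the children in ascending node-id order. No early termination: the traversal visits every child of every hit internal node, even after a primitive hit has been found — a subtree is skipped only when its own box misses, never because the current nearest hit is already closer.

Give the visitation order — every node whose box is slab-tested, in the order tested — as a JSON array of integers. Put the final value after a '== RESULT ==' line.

Walk:
N0 x:[80/3,124/3] y:[35,76] z:[98/3,45] -> hit [35,124/3], descend [8, 19]
  N8 x:[101/3,124/3] y:[35,72] z:[98/3,45] -> hit [35,124/3], descend [6, 15]
    N6 x:[34,124/3] y:[35,55] z:[98/3,112/3] -> hit [35,112/3], descend [4, 7]
      N4 x:[34,35] y:[35,49] z:[104/3,110/3] -> hit [35,35] leaf, test {P6@t=35, P13(miss)}
      N7 x:[107/3,124/3] y:[49,55] z:[98/3,112/3] -> miss, prune
    N15 x:[101/3,39] y:[37,72] z:[41,45] -> miss, prune
  N19 x:[80/3,98/3] y:[47,76] z:[100/3,125/3] -> miss, prune

Summary -> nodes [0, 8, 6, 4, 7, 15, 19]; box-tests=7; leaf-entries=1; first=P6

== RESULT ==
[0, 8, 6, 4, 7, 15, 19]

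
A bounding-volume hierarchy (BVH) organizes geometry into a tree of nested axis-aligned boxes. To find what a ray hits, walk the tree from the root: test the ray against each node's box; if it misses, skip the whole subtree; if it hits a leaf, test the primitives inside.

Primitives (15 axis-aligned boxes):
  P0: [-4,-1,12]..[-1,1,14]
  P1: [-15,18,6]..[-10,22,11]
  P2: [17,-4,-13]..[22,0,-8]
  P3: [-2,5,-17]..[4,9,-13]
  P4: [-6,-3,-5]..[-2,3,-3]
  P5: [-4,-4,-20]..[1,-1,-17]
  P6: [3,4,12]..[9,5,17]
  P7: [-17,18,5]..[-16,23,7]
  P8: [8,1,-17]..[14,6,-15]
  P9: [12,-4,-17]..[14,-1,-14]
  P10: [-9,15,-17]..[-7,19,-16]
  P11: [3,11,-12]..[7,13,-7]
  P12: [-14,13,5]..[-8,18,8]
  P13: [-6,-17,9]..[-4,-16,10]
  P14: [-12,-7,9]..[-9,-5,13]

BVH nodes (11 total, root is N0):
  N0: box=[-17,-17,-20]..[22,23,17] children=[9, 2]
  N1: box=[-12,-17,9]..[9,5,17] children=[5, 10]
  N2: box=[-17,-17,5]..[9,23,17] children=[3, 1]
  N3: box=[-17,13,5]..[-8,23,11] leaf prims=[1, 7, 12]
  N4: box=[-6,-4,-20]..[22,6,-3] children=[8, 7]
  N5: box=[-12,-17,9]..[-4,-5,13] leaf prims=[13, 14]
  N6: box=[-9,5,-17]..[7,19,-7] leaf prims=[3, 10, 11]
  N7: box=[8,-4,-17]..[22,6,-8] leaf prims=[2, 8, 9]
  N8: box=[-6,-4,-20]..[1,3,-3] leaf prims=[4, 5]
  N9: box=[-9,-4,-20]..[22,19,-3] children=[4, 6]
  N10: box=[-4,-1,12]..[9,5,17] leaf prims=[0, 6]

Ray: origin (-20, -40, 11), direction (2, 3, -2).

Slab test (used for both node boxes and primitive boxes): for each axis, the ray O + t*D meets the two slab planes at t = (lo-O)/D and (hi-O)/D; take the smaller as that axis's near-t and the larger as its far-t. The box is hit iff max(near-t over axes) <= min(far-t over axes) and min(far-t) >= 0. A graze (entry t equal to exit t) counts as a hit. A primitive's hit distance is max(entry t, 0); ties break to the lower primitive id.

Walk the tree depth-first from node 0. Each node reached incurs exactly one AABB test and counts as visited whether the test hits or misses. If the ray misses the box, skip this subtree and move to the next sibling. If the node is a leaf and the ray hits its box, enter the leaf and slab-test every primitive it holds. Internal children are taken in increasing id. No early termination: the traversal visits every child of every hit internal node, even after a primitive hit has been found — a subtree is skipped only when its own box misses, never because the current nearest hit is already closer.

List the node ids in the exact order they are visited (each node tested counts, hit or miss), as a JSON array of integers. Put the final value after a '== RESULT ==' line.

Trace the traversal:
N0 x:[3/2,21] y:[23/3,21] z:[-3,31/2] -> hit [23/3,31/2], descend [2, 9]
  N2 x:[3/2,29/2] y:[23/3,21] z:[-3,3] -> miss, prune
  N9 x:[11/2,21] y:[12,59/3] z:[7,31/2] -> hit [12,31/2], descend [4, 6]
    N4 x:[7,21] y:[12,46/3] z:[7,31/2] -> hit [12,46/3], descend [7, 8]
      N7 x:[14,21] y:[12,46/3] z:[19/2,14] -> hit [14,14] leaf, test {P2(miss), P8@t=14, P9(miss)}
      N8 x:[7,21/2] y:[12,43/3] z:[7,31/2] -> miss, prune
    N6 x:[11/2,27/2] y:[15,59/3] z:[9,14] -> miss, prune

Summary -> nodes [0, 2, 9, 4, 7, 8, 6]; box-tests=7; leaf-entries=1; first=P8

== RESULT ==
[0, 2, 9, 4, 7, 8, 6]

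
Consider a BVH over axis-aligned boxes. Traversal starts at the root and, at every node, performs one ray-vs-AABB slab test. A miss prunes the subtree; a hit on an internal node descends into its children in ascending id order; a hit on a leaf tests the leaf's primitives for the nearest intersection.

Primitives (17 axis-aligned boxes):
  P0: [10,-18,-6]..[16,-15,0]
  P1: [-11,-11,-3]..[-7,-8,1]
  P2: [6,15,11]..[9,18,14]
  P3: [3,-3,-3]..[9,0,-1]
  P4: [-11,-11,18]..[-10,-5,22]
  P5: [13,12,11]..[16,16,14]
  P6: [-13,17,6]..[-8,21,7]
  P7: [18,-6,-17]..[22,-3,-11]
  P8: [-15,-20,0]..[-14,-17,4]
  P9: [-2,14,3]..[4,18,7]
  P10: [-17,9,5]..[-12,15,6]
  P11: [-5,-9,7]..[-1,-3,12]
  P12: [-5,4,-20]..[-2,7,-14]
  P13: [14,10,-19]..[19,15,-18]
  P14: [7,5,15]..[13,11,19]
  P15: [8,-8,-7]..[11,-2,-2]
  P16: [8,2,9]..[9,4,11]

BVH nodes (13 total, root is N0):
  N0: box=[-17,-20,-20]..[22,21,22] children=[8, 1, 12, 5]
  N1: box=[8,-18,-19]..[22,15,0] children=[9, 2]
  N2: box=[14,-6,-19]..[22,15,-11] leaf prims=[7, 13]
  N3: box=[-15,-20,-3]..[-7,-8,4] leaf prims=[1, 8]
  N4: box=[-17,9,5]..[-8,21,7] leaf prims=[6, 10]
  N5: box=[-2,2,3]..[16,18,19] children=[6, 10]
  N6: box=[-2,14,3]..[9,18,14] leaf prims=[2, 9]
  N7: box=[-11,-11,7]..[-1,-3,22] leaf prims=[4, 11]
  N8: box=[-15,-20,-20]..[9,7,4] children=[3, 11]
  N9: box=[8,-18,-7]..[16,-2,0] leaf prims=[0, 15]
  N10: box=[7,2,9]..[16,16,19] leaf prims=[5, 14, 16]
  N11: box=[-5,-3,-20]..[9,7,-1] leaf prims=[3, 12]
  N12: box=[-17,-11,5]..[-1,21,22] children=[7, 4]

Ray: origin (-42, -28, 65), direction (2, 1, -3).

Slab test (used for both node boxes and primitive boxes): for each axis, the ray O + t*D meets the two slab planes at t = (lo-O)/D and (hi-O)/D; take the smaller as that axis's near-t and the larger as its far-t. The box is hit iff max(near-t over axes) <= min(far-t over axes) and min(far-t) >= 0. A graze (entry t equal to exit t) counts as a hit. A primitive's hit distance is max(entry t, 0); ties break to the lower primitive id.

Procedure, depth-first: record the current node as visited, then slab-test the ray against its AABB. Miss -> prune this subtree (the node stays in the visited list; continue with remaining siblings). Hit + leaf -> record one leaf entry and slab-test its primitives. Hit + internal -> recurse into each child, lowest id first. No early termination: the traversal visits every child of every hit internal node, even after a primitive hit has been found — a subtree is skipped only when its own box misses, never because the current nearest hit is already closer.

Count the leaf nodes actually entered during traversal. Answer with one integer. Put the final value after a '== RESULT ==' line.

Walk:
N0 x:[25/2,32] y:[8,49] z:[43/3,85/3] -> hit [43/3,85/3], descend [1, 5, 8, 12]
  N1 x:[25,32] y:[10,43] z:[65/3,28] -> hit [25,28], descend [2, 9]
    N2 x:[28,32] y:[22,43] z:[76/3,28] -> hit [28,28] leaf, test {P7(miss), P13(miss)}
    N9 x:[25,29] y:[10,26] z:[65/3,24] -> miss, prune
  N5 x:[20,29] y:[30,46] z:[46/3,62/3] -> miss, prune
  N8 x:[27/2,51/2] y:[8,35] z:[61/3,85/3] -> hit [61/3,51/2], descend [3, 11]
    N3 x:[27/2,35/2] y:[8,20] z:[61/3,68/3] -> miss, prune
    N11 x:[37/2,51/2] y:[25,35] z:[22,85/3] -> hit [25,51/2] leaf, test {P3(miss), P12(miss)}
  N12 x:[25/2,41/2] y:[17,49] z:[43/3,20] -> hit [17,20], descend [4, 7]
    N4 x:[25/2,17] y:[37,49] z:[58/3,20] -> miss, prune
    N7 x:[31/2,41/2] y:[17,25] z:[43/3,58/3] -> hit [17,58/3] leaf, test {P4(miss), P11@t=19}

11 AABB tests over nodes [0, 1, 2, 9, 5, 8, 3, 11, 12, 4, 7]; 3 leaves entered; closest P11.

== RESULT ==
3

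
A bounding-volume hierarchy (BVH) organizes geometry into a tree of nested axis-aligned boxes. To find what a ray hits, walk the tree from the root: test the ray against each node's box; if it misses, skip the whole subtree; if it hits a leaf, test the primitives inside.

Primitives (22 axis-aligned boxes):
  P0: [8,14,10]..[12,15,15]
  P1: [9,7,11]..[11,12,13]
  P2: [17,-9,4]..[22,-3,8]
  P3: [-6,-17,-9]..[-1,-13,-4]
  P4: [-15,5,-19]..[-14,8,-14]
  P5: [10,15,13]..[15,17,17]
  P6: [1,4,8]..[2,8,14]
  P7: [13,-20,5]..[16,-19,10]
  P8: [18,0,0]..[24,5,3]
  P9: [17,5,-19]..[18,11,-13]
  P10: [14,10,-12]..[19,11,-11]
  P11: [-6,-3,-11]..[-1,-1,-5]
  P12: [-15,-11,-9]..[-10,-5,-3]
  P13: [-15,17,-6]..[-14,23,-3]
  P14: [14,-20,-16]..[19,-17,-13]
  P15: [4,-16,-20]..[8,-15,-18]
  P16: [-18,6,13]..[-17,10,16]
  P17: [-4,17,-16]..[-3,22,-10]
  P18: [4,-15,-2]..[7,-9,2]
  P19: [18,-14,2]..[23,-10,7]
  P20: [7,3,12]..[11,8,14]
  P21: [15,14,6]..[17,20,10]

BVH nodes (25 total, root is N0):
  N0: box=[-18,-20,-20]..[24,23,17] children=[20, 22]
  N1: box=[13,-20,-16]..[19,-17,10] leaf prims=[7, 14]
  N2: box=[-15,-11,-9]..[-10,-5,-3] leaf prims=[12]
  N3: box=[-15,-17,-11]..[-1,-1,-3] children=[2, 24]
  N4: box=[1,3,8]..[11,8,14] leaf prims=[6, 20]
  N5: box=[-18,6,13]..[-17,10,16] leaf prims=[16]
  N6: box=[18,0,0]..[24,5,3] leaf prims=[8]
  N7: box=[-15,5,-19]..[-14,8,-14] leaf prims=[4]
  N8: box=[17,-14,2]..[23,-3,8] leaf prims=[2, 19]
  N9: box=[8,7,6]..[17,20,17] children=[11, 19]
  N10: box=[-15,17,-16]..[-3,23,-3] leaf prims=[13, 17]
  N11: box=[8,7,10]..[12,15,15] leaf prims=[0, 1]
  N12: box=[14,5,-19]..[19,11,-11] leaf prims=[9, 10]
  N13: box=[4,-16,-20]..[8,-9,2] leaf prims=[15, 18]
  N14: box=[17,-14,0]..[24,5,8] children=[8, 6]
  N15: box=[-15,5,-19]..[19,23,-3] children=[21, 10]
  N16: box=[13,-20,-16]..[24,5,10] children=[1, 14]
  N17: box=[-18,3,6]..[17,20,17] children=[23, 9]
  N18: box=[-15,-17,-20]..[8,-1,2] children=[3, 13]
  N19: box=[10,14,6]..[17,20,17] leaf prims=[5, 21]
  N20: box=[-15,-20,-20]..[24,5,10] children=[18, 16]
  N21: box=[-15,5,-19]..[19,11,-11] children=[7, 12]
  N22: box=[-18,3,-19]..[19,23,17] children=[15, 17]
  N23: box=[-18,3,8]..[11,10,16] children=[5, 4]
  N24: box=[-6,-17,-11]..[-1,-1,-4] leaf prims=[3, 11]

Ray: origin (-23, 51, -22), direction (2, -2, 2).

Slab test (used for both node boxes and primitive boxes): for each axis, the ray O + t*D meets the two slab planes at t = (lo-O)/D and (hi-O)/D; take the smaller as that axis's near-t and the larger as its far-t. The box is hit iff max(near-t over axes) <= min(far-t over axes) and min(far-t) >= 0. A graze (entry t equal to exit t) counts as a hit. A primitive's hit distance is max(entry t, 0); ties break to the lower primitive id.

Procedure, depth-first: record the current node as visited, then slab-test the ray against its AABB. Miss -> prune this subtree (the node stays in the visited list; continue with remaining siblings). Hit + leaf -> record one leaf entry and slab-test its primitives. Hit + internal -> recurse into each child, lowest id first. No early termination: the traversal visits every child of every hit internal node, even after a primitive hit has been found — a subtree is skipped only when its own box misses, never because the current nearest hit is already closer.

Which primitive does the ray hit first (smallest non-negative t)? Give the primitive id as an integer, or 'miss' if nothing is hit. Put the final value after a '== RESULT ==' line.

Walk:
N0 x:[5/2,47/2] y:[14,71/2] z:[1,39/2] -> hit [14,39/2], descend [20, 22]
  N20 x:[4,47/2] y:[23,71/2] z:[1,16] -> miss, prune
  N22 x:[5/2,21] y:[14,24] z:[3/2,39/2] -> hit [14,39/2], descend [15, 17]
    N15 x:[4,21] y:[14,23] z:[3/2,19/2] -> miss, prune
    N17 x:[5/2,20] y:[31/2,24] z:[14,39/2] -> hit [31/2,39/2], descend [9, 23]
      N9 x:[31/2,20] y:[31/2,22] z:[14,39/2] -> hit [31/2,39/2], descend [11, 19]
        N11 x:[31/2,35/2] y:[18,22] z:[16,37/2] -> miss, prune
        N19 x:[33/2,20] y:[31/2,37/2] z:[14,39/2] -> hit [33/2,37/2] leaf, test {P5@t=35/2, P21(miss)}
      N23 x:[5/2,17] y:[41/2,24] z:[15,19] -> miss, prune

Visited [0, 20, 22, 15, 17, 9, 11, 19, 23]. Tests: 9 box, 1 leaf. Nearest: P5.

== RESULT ==
5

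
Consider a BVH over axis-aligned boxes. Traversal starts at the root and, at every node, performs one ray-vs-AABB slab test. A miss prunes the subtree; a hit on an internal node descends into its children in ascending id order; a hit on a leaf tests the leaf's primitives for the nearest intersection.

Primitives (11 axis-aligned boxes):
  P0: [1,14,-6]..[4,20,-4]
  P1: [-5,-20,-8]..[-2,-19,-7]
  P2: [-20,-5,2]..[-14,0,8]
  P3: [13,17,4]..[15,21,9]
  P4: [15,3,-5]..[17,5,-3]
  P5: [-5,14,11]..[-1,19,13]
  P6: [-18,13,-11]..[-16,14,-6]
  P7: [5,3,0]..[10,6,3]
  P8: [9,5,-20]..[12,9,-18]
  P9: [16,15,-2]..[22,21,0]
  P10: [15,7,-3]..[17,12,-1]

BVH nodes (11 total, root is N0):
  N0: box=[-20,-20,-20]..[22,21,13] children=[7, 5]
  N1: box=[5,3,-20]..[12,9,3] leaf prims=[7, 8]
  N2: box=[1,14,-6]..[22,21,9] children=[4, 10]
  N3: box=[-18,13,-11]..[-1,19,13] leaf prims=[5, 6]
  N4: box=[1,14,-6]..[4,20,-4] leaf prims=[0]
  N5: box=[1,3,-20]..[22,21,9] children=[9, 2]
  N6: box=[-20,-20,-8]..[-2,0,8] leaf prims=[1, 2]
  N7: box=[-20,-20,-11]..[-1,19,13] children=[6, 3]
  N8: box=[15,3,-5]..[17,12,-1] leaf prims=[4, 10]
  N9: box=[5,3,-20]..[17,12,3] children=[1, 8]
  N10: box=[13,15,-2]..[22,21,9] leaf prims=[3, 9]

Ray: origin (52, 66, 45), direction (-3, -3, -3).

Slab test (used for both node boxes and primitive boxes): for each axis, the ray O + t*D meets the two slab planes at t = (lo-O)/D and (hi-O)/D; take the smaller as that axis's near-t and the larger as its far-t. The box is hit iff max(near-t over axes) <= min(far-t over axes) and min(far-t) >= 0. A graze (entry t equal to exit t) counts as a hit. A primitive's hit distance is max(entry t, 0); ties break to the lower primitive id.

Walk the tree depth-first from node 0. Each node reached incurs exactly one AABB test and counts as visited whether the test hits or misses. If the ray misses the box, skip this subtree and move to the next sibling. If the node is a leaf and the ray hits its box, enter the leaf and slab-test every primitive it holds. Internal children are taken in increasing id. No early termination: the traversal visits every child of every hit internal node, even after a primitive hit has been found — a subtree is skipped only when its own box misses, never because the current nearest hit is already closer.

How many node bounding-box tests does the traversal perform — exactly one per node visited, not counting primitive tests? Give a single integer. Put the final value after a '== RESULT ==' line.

Trace the traversal:
N0 x:[10,24] y:[15,86/3] z:[32/3,65/3] -> hit [15,65/3], descend [5, 7]
  N5 x:[10,17] y:[15,21] z:[12,65/3] -> hit [15,17], descend [2, 9]
    N2 x:[10,17] y:[15,52/3] z:[12,17] -> hit [15,17], descend [4, 10]
      N4 x:[16,17] y:[46/3,52/3] z:[49/3,17] -> hit [49/3,17] leaf, test {P0@t=49/3}
      N10 x:[10,13] y:[15,17] z:[12,47/3] -> miss, prune
    N9 x:[35/3,47/3] y:[18,21] z:[14,65/3] -> miss, prune
  N7 x:[53/3,24] y:[47/3,86/3] z:[32/3,56/3] -> hit [53/3,56/3], descend [3, 6]
    N3 x:[53/3,70/3] y:[47/3,53/3] z:[32/3,56/3] -> hit [53/3,53/3] leaf, test {P5(miss), P6(miss)}
    N6 x:[18,24] y:[22,86/3] z:[37/3,53/3] -> miss, prune

Summary -> nodes [0, 5, 2, 4, 10, 9, 7, 3, 6]; box-tests=9; leaf-entries=2; first=P0

== RESULT ==
9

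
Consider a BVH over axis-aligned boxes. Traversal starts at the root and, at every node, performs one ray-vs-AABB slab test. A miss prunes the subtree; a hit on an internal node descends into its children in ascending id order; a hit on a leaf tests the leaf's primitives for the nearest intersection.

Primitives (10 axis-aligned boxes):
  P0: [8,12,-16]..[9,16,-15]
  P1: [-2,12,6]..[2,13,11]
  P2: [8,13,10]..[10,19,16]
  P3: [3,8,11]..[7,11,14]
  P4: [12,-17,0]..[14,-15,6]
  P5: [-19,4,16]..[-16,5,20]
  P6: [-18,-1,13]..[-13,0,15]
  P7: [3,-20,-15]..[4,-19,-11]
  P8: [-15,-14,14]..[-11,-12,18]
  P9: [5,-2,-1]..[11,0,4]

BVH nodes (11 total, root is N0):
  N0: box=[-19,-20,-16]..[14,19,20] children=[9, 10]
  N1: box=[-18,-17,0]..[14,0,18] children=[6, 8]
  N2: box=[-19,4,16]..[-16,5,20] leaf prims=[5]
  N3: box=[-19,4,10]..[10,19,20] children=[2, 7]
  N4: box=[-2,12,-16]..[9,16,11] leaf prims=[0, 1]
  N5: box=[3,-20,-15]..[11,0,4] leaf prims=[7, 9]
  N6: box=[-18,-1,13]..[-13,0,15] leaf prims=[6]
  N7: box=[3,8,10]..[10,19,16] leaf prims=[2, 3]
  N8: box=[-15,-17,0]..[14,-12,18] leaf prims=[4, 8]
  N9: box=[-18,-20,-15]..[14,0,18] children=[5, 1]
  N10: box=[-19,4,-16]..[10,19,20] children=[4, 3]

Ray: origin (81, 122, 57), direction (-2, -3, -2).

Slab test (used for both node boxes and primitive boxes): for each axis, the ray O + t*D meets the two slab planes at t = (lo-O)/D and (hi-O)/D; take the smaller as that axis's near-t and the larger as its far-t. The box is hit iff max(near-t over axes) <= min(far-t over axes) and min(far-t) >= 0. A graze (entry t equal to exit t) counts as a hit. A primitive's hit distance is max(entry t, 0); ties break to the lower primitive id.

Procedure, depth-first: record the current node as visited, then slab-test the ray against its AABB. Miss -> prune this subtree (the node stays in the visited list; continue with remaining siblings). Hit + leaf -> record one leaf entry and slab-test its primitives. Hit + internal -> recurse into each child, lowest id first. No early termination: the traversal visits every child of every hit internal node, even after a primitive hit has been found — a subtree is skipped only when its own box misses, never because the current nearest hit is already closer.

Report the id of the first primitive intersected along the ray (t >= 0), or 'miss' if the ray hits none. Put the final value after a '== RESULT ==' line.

Walk:
N0 x:[67/2,50] y:[103/3,142/3] z:[37/2,73/2] -> hit [103/3,73/2], descend [9, 10]
  N9 x:[67/2,99/2] y:[122/3,142/3] z:[39/2,36] -> miss, prune
  N10 x:[71/2,50] y:[103/3,118/3] z:[37/2,73/2] -> hit [71/2,73/2], descend [3, 4]
    N3 x:[71/2,50] y:[103/3,118/3] z:[37/2,47/2] -> miss, prune
    N4 x:[36,83/2] y:[106/3,110/3] z:[23,73/2] -> hit [36,73/2] leaf, test {P0@t=36, P1(miss)}

order=[0, 9, 10, 3, 4]  |boxes|=5  |leaves|=1  hit=P0

== RESULT ==
0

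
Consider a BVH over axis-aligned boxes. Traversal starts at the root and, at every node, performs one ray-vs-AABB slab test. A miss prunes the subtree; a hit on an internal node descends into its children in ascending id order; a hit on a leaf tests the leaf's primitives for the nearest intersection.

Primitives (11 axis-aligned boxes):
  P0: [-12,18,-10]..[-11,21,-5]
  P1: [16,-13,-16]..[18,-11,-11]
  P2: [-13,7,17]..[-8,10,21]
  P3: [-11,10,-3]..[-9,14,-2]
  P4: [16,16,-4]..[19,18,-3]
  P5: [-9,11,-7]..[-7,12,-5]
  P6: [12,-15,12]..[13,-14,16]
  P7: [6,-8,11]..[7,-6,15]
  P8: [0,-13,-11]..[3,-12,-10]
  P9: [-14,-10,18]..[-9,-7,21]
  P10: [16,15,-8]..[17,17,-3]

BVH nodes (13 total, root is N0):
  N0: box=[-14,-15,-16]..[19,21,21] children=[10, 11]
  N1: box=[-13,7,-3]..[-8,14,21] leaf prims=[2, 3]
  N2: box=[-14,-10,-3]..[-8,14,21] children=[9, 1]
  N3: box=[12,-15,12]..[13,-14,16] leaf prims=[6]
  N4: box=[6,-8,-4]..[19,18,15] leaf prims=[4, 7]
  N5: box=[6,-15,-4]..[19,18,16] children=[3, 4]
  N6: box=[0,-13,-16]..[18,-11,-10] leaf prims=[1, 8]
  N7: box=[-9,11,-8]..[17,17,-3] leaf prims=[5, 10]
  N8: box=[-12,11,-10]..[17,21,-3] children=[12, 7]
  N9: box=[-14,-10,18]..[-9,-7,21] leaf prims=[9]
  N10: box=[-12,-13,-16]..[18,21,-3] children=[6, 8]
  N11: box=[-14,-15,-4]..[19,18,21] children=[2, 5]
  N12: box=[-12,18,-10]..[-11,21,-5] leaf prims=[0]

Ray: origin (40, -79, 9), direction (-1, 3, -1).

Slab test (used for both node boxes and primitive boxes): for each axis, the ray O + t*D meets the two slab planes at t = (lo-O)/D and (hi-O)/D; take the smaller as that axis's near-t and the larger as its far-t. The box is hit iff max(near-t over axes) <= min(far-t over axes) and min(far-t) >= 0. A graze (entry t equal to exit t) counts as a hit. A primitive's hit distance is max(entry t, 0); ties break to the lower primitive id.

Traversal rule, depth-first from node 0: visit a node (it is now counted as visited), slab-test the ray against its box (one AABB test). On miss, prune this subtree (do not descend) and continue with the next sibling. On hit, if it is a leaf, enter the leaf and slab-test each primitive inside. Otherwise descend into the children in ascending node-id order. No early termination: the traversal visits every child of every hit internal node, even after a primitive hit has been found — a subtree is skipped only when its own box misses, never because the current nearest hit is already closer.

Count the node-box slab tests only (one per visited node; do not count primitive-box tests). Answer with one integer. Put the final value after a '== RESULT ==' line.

Traverse from the root:
N0 x:[21,54] y:[64/3,100/3] z:[-12,25] -> hit [64/3,25], descend [10, 11]
  N10 x:[22,52] y:[22,100/3] z:[12,25] -> hit [22,25], descend [6, 8]
    N6 x:[22,40] y:[22,68/3] z:[19,25] -> hit [22,68/3] leaf, test {P1@t=22, P8(miss)}
    N8 x:[23,52] y:[30,100/3] z:[12,19] -> miss, prune
  N11 x:[21,54] y:[64/3,97/3] z:[-12,13] -> miss, prune

order=[0, 10, 6, 8, 11]  |boxes|=5  |leaves|=1  hit=P1

== RESULT ==
5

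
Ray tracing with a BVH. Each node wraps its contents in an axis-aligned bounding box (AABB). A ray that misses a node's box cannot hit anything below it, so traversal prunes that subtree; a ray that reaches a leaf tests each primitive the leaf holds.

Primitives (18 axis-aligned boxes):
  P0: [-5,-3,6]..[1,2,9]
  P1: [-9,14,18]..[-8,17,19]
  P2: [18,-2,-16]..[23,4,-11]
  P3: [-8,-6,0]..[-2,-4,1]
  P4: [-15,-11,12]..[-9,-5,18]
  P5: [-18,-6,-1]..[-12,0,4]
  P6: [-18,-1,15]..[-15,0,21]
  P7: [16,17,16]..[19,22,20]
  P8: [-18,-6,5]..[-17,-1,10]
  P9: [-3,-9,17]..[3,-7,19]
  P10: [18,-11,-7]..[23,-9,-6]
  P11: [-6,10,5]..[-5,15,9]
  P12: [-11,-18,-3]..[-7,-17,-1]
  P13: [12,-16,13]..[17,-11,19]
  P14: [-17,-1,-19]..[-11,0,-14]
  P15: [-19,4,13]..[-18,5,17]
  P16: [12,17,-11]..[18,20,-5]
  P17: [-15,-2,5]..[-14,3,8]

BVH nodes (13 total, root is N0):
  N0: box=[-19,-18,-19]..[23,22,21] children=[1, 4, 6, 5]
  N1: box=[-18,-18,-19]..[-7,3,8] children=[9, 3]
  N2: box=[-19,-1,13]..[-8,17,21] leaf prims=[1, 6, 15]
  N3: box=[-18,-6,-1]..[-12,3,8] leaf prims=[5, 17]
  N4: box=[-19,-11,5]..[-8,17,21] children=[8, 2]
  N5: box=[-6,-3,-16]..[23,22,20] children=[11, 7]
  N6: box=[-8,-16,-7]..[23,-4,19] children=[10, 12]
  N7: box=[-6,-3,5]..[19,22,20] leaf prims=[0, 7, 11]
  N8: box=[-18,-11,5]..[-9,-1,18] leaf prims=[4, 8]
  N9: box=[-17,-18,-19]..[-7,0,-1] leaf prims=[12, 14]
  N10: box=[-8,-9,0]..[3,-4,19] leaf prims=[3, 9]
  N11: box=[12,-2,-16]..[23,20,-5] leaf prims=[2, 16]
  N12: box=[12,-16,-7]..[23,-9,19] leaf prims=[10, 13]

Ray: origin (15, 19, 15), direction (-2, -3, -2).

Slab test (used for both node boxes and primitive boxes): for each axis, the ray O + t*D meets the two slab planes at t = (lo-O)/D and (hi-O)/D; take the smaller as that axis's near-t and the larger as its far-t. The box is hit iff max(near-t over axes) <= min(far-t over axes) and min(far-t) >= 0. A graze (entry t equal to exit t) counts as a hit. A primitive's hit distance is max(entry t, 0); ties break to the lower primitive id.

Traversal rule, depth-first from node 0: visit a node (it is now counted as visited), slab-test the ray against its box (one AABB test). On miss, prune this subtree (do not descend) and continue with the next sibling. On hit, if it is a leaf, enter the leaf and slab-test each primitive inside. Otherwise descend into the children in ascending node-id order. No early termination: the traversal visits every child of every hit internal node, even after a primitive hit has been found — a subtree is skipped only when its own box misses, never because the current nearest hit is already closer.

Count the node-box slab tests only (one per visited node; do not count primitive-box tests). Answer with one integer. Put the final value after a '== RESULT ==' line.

Walk:
N0 x:[-4,17] y:[-1,37/3] z:[-3,17] -> hit [-1,37/3], descend [1, 4, 5, 6]
  N1 x:[11,33/2] y:[16/3,37/3] z:[7/2,17] -> hit [11,37/3], descend [3, 9]
    N3 x:[27/2,33/2] y:[16/3,25/3] z:[7/2,8] -> miss, prune
    N9 x:[11,16] y:[19/3,37/3] z:[8,17] -> hit [11,37/3] leaf, test {P12(miss), P14(miss)}
  N4 x:[23/2,17] y:[2/3,10] z:[-3,5] -> miss, prune
  N5 x:[-4,21/2] y:[-1,22/3] z:[-5/2,31/2] -> hit [-1,22/3], descend [7, 11]
    N7 x:[-2,21/2] y:[-1,22/3] z:[-5/2,5] -> hit [-1,5] leaf, test {P0(miss), P7(miss), P11(miss)}
    N11 x:[-4,3/2] y:[-1/3,7] z:[10,31/2] -> miss, prune
  N6 x:[-4,23/2] y:[23/3,35/3] z:[-2,11] -> hit [23/3,11], descend [10, 12]
    N10 x:[6,23/2] y:[23/3,28/3] z:[-2,15/2] -> miss, prune
    N12 x:[-4,3/2] y:[28/3,35/3] z:[-2,11] -> miss, prune

11 AABB tests over nodes [0, 1, 3, 9, 4, 5, 7, 11, 6, 10, 12]; 2 leaves entered; closest miss.

== RESULT ==
11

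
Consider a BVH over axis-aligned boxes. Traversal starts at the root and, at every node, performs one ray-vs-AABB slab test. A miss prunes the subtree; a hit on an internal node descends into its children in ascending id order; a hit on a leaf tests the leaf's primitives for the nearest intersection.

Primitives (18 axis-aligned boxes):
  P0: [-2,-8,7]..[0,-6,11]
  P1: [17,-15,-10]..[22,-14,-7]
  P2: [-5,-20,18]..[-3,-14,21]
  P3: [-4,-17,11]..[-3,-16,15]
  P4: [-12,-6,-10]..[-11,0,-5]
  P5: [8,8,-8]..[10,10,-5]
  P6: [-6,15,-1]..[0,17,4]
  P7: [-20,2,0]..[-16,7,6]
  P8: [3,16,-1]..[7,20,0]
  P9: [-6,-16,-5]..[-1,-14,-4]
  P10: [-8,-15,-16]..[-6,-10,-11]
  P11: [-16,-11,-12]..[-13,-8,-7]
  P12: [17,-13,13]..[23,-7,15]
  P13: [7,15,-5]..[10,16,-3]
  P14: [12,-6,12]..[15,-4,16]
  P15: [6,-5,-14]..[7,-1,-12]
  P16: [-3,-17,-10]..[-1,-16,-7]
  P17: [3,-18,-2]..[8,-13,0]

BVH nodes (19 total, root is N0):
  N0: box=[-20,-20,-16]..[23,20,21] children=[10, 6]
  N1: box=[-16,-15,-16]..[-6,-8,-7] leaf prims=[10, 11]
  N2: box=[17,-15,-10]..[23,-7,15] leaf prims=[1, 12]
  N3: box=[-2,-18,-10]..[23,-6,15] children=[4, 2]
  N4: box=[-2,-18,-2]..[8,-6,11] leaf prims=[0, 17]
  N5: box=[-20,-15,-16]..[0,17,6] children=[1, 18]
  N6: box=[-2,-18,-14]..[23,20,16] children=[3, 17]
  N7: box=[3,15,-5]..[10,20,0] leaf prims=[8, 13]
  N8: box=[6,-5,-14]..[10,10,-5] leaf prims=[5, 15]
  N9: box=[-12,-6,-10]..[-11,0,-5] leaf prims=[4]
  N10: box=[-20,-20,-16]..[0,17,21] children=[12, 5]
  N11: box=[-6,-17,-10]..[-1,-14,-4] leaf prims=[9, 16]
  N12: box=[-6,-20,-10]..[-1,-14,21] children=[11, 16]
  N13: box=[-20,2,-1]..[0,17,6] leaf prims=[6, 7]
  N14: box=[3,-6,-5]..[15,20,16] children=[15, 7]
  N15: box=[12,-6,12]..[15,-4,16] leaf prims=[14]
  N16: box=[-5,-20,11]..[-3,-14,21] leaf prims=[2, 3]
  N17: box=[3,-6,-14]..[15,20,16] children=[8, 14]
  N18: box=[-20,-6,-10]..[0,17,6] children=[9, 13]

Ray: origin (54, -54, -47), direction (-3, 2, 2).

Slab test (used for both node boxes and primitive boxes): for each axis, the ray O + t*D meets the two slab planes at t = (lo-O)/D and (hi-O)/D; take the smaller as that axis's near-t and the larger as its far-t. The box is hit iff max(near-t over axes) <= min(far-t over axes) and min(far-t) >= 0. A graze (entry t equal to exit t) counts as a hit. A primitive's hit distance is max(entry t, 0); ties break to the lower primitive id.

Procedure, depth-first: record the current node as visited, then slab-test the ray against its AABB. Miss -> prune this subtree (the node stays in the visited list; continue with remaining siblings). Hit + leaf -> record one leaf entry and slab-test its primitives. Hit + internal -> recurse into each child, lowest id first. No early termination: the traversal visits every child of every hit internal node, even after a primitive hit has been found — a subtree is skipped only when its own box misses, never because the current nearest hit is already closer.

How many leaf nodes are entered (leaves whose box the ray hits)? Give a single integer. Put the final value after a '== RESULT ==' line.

Traverse from the root:
N0 x:[31/3,74/3] y:[17,37] z:[31/2,34] -> hit [17,74/3], descend [6, 10]
  N6 x:[31/3,56/3] y:[18,37] z:[33/2,63/2] -> hit [18,56/3], descend [3, 17]
    N3 x:[31/3,56/3] y:[18,24] z:[37/2,31] -> hit [37/2,56/3], descend [2, 4]
      N2 x:[31/3,37/3] y:[39/2,47/2] z:[37/2,31] -> miss, prune
      N4 x:[46/3,56/3] y:[18,24] z:[45/2,29] -> miss, prune
    N17 x:[13,17] y:[24,37] z:[33/2,63/2] -> miss, prune
  N10 x:[18,74/3] y:[17,71/2] z:[31/2,34] -> hit [18,74/3], descend [5, 12]
    N5 x:[18,74/3] y:[39/2,71/2] z:[31/2,53/2] -> hit [39/2,74/3], descend [1, 18]
      N1 x:[20,70/3] y:[39/2,23] z:[31/2,20] -> hit [20,20] leaf, test {P10(miss), P11(miss)}
      N18 x:[18,74/3] y:[24,71/2] z:[37/2,53/2] -> hit [24,74/3], descend [9, 13]
        N9 x:[65/3,22] y:[24,27] z:[37/2,21] -> miss, prune
        N13 x:[18,74/3] y:[28,71/2] z:[23,53/2] -> miss, prune
    N12 x:[55/3,20] y:[17,20] z:[37/2,34] -> hit [37/2,20], descend [11, 16]
      N11 x:[55/3,20] y:[37/2,20] z:[37/2,43/2] -> hit [37/2,20] leaf, test {P9(miss), P16@t=37/2}
      N16 x:[19,59/3] y:[17,20] z:[29,34] -> miss, prune

15 AABB tests over nodes [0, 6, 3, 2, 4, 17, 10, 5, 1, 18, 9, 13, 12, 11, 16]; 2 leaves entered; closest P16.

== RESULT ==
2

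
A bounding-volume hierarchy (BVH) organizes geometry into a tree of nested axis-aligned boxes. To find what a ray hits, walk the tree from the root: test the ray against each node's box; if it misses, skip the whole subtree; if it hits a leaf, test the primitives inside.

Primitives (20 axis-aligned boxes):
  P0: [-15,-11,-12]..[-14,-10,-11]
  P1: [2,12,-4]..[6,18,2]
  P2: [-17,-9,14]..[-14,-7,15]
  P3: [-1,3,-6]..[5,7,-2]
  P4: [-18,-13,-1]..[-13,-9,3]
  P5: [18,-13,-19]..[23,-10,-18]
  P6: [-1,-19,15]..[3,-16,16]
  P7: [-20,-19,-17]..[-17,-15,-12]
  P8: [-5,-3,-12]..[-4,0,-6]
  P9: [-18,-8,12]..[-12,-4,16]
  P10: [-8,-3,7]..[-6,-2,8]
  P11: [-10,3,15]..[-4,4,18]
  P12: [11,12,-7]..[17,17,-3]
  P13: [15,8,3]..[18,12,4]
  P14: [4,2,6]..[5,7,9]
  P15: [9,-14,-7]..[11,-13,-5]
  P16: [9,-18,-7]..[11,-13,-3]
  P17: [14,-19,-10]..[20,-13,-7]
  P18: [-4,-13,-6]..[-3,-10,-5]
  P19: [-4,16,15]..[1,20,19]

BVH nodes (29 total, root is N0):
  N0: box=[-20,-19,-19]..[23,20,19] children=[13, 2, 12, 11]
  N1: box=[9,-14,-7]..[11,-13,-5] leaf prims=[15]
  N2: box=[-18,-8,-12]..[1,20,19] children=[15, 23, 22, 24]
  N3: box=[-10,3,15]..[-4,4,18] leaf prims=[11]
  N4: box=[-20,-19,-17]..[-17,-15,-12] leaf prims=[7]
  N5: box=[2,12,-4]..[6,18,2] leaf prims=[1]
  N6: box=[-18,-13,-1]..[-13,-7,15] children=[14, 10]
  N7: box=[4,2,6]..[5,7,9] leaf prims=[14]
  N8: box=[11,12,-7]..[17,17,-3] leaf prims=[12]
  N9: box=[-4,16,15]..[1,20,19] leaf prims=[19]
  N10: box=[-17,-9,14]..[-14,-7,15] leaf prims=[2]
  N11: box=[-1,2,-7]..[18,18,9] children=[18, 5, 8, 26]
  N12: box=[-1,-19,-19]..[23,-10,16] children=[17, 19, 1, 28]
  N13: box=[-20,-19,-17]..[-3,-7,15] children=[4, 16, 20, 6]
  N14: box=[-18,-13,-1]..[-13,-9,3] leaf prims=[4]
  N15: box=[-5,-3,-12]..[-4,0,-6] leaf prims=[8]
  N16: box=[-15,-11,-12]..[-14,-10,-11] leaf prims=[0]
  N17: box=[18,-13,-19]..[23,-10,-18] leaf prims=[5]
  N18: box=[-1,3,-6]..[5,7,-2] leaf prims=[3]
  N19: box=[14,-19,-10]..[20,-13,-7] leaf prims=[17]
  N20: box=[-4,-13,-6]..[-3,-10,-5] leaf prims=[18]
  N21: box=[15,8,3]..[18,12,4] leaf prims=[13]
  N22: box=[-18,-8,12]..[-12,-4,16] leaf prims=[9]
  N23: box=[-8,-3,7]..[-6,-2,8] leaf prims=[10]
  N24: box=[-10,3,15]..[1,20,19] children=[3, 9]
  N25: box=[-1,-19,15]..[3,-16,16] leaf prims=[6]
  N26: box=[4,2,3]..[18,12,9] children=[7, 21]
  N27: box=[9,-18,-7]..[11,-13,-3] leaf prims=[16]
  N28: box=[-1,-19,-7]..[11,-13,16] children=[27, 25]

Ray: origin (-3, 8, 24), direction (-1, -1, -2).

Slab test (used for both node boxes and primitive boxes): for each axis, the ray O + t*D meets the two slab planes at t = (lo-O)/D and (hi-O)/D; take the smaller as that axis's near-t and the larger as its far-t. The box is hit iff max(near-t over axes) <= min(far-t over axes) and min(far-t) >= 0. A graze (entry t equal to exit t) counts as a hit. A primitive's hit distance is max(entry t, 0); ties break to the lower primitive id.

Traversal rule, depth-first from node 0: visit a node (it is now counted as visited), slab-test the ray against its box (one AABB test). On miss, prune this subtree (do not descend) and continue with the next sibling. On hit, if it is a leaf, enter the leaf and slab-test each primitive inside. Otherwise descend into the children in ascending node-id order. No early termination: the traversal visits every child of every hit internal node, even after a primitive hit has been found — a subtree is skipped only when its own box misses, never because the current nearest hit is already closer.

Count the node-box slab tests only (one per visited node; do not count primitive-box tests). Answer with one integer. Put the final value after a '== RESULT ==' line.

Walk:
N0 x:[-26,17] y:[-12,27] z:[5/2,43/2] -> hit [5/2,17], descend [2, 11, 12, 13]
  N2 x:[-4,15] y:[-12,16] z:[5/2,18] -> hit [5/2,15], descend [15, 22, 23, 24]
    N15 x:[1,2] y:[8,11] z:[15,18] -> miss, prune
    N22 x:[9,15] y:[12,16] z:[4,6] -> miss, prune
    N23 x:[3,5] y:[10,11] z:[8,17/2] -> miss, prune
    N24 x:[-4,7] y:[-12,5] z:[5/2,9/2] -> hit [5/2,9/2], descend [3, 9]
      N3 x:[1,7] y:[4,5] z:[3,9/2] -> hit [4,9/2] leaf, test {P11@t=4}
      N9 x:[-4,1] y:[-12,-8] z:[5/2,9/2] -> miss, prune
  N11 x:[-21,-2] y:[-10,6] z:[15/2,31/2] -> miss, prune
  N12 x:[-26,-2] y:[18,27] z:[4,43/2] -> miss, prune
  N13 x:[0,17] y:[15,27] z:[9/2,41/2] -> hit [15,17], descend [4, 6, 16, 20]
    N4 x:[14,17] y:[23,27] z:[18,41/2] -> miss, prune
    N6 x:[10,15] y:[15,21] z:[9/2,25/2] -> miss, prune
    N16 x:[11,12] y:[18,19] z:[35/2,18] -> miss, prune
    N20 x:[0,1] y:[18,21] z:[29/2,15] -> miss, prune

Summary -> nodes [0, 2, 15, 22, 23, 24, 3, 9, 11, 12, 13, 4, 6, 16, 20]; box-tests=15; leaf-entries=1; first=P11

== RESULT ==
15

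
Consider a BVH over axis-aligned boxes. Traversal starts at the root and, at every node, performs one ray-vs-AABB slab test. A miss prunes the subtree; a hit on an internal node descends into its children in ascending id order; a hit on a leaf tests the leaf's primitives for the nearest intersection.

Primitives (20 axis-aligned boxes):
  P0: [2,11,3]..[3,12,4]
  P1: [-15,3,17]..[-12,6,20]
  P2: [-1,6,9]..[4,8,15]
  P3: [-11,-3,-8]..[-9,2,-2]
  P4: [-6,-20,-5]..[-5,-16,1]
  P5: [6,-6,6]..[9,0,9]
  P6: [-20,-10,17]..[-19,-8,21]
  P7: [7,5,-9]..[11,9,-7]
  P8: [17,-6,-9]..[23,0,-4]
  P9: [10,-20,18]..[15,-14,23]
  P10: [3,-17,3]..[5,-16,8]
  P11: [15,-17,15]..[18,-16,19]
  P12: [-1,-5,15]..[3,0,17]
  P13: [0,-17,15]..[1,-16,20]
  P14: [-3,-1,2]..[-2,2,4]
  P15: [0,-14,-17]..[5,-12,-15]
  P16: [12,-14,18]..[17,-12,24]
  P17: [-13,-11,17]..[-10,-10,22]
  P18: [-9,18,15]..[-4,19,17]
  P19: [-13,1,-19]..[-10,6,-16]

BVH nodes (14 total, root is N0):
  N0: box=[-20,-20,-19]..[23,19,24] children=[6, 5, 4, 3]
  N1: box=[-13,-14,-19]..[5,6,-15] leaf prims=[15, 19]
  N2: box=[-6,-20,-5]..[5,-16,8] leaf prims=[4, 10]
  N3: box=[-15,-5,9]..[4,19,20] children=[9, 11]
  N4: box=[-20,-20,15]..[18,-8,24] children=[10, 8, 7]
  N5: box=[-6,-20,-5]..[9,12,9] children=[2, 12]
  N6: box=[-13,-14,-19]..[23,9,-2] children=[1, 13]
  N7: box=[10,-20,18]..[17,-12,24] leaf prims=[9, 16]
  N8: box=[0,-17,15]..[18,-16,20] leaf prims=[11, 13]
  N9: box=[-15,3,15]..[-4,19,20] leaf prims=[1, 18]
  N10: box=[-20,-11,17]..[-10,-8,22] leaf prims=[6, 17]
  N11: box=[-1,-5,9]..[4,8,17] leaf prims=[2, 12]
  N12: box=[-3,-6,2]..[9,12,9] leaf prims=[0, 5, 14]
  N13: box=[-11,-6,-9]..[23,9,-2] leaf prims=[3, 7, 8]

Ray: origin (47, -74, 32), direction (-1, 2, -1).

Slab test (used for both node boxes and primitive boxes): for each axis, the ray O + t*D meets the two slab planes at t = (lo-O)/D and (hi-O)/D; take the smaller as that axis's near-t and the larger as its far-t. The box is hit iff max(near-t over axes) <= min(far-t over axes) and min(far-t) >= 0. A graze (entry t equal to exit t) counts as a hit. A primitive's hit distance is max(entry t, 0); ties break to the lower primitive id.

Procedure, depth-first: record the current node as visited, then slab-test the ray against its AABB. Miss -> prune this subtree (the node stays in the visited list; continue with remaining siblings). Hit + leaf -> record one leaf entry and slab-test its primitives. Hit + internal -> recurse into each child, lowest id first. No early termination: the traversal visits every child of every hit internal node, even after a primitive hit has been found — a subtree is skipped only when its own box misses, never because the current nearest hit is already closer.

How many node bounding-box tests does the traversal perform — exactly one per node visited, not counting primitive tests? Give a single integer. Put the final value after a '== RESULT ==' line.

Traverse from the root:
N0 x:[24,67] y:[27,93/2] z:[8,51] -> hit [27,93/2], descend [3, 4, 5, 6]
  N3 x:[43,62] y:[69/2,93/2] z:[12,23] -> miss, prune
  N4 x:[29,67] y:[27,33] z:[8,17] -> miss, prune
  N5 x:[38,53] y:[27,43] z:[23,37] -> miss, prune
  N6 x:[24,60] y:[30,83/2] z:[34,51] -> hit [34,83/2], descend [1, 13]
    N1 x:[42,60] y:[30,40] z:[47,51] -> miss, prune
    N13 x:[24,58] y:[34,83/2] z:[34,41] -> hit [34,41] leaf, test {P3(miss), P7@t=79/2, P8(miss)}

order=[0, 3, 4, 5, 6, 1, 13]  |boxes|=7  |leaves|=1  hit=P7

== RESULT ==
7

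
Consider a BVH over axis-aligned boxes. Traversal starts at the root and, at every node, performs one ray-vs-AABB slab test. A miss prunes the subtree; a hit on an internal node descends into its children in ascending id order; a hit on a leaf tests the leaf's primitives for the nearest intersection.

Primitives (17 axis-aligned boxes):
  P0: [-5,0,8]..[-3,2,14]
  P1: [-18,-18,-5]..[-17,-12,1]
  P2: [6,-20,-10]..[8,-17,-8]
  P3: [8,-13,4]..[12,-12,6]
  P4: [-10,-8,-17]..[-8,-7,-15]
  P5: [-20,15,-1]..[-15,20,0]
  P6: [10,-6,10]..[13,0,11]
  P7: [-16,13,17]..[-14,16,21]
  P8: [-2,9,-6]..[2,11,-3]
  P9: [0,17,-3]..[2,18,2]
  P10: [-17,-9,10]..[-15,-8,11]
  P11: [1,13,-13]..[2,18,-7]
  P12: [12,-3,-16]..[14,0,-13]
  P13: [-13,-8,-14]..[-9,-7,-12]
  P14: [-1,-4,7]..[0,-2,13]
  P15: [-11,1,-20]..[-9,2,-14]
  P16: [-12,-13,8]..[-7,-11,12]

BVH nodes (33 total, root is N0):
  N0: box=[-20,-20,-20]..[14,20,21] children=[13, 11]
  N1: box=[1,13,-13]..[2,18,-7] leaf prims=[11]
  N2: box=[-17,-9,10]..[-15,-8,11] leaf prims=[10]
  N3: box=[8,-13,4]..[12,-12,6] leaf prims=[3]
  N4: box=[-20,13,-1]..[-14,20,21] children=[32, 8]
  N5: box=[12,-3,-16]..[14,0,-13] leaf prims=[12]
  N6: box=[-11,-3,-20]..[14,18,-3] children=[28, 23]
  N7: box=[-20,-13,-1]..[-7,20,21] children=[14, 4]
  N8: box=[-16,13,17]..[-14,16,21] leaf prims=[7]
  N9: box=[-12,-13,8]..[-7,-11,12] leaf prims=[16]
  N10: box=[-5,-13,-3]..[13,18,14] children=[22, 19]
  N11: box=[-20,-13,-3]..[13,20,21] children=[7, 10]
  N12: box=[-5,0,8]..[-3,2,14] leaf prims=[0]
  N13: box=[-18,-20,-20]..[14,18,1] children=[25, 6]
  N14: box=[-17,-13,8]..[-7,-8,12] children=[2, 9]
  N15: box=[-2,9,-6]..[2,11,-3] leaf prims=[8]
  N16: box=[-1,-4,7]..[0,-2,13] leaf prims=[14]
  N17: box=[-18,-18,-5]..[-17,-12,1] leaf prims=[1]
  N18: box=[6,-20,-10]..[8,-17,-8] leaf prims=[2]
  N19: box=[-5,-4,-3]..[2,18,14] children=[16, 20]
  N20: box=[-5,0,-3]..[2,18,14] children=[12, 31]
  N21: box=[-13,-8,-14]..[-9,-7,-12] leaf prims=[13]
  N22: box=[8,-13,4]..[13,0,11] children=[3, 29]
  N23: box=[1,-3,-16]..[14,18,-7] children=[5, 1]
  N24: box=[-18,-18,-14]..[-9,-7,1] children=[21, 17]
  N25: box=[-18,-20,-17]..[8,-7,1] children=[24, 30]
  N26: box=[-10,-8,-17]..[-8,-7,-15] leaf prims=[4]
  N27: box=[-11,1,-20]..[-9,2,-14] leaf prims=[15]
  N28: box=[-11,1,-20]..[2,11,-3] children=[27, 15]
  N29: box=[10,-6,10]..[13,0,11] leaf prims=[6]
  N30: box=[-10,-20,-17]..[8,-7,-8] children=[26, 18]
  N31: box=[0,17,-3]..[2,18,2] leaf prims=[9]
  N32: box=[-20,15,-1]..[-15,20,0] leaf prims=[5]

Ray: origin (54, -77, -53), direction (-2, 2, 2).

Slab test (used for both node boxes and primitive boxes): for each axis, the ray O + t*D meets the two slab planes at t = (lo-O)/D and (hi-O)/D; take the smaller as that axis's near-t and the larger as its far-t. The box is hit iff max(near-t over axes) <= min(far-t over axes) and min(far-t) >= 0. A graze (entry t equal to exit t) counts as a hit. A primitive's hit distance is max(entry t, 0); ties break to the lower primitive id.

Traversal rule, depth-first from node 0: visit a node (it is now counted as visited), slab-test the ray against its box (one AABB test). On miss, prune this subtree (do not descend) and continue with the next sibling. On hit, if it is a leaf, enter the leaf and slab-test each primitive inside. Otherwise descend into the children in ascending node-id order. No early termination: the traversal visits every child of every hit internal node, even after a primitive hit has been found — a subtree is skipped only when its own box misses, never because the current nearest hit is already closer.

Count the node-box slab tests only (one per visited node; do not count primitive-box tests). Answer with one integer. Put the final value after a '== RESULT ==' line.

Traverse from the root:
N0 x:[20,37] y:[57/2,97/2] z:[33/2,37] -> hit [57/2,37], descend [11, 13]
  N11 x:[41/2,37] y:[32,97/2] z:[25,37] -> hit [32,37], descend [7, 10]
    N7 x:[61/2,37] y:[32,97/2] z:[26,37] -> hit [32,37], descend [4, 14]
      N4 x:[34,37] y:[45,97/2] z:[26,37] -> miss, prune
      N14 x:[61/2,71/2] y:[32,69/2] z:[61/2,65/2] -> hit [32,65/2], descend [2, 9]
        N2 x:[69/2,71/2] y:[34,69/2] z:[63/2,32] -> miss, prune
        N9 x:[61/2,33] y:[32,33] z:[61/2,65/2] -> hit [32,65/2] leaf, test {P16@t=32}
    N10 x:[41/2,59/2] y:[32,95/2] z:[25,67/2] -> miss, prune
  N13 x:[20,36] y:[57/2,95/2] z:[33/2,27] -> miss, prune

Summary -> nodes [0, 11, 7, 4, 14, 2, 9, 10, 13]; box-tests=9; leaf-entries=1; first=P16

== RESULT ==
9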